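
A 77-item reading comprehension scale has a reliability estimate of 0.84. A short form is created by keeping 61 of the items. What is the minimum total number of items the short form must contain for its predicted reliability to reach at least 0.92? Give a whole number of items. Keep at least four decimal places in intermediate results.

169

First, r for the 61-item form: n = 61/77 = 0.7922, so r_61 = 0.7922·0.84/(1 + (0.7922 − 1)·0.84) = 0.8062
Length factor from the short form to reach 0.92: n' = 0.92(1 − 0.8062) / [0.8062(1 − 0.92)] ≈ 2.7645
Total items = 2.7645 × 61 = 168.63, rounded up to 169.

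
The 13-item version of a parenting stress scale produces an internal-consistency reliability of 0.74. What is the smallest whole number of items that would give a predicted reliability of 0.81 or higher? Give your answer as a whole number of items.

20

Spearman-Brown solved for the length factor n:
n = r*(1 − r) / [ r (1 − r*) ]
n = 0.81 × (1 − 0.74) / [ 0.74 × (1 − 0.81) ]
  = 0.2106 / 0.1406 = 1.4979
Items needed = n × 13 = 1.4979 × 13 ≈ 19.47 → round up to 20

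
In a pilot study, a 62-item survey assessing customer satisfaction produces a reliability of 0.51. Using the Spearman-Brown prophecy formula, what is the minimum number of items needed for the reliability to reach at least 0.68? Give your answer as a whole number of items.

127

Spearman-Brown solved for the length factor n:
n = r_target (1 − r_old) / [ r_old (1 − r_target) ]
n = 0.68(1 − 0.51) / [0.51(1 − 0.68)]
n = 0.3332 / 0.1632 ≈ 2.0417
So the test needs 2.0417 × 62 ≈ 126.59 items; rounding up, 127.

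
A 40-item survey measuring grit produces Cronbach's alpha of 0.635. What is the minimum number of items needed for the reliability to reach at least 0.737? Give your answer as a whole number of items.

n = 0.737(1 − 0.635) / [0.635(1 − 0.737)]
  = 0.269005 / 0.167005 = 1.6108
So the test needs 1.6108 × 40 ≈ 64.43 items; rounding up, 65.

65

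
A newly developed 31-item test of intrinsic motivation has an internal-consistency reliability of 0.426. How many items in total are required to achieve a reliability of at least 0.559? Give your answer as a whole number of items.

n = 0.559(1 − 0.426) / [0.426(1 − 0.559)]
  = 0.320866 / 0.187866 = 1.7080
Items needed = n × 31 = 1.7080 × 31 ≈ 52.95 → round up to 53

53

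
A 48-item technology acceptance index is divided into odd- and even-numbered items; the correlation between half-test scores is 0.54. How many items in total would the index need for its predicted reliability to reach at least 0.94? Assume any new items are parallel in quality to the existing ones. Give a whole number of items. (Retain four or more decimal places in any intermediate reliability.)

321

Corrected full-test reliability: r_full = 2 × 0.54 / (1 + 0.54) ≈ 0.7013
Solve Spearman-Brown for n: n = 0.94(1 − 0.7013) / [0.7013(1 − 0.94)] = 6.6728
Required items = 6.6728 × 48 = 320.29, so 321 items.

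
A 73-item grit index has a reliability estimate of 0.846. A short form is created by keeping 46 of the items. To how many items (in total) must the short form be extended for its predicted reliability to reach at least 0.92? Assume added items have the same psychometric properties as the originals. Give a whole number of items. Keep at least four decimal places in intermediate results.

153

First, r for the 46-item form: n = 46/73 = 0.6301, so r_46 = 0.6301·0.846/(1 + (0.6301 − 1)·0.846) = 0.7759
Length factor from the short form to reach 0.92: n' = 0.92(1 − 0.7759) / [0.7759(1 − 0.92)] ≈ 3.3215
Total items = 3.3215 × 46 = 152.79, rounded up to 153.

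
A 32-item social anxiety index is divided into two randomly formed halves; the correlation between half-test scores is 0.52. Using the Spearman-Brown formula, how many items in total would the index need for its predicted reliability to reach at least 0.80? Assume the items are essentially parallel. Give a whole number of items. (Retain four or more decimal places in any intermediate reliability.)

60

Corrected full-test reliability: r_full = 2 × 0.52 / (1 + 0.52) ≈ 0.6842
n = r_tgt(1 − r_full) / [r_full(1 − r_tgt)] = 0.80 × 0.3158 / (0.6842 × 0.20) ≈ 1.8462
Items = 1.8462 × 32 ≈ 59.08 → 60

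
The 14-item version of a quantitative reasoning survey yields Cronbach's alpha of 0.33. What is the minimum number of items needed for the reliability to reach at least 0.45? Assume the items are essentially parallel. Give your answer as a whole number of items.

24

n = 0.45 × (1 − 0.33) / [ 0.33 × (1 − 0.45) ]
n = 0.3015 / 0.1815 ≈ 1.6612
1.6612 × 14 = 23.26 → 24 items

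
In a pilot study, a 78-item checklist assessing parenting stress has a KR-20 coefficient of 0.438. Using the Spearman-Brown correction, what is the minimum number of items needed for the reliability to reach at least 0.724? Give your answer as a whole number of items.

n = 0.724 × (1 − 0.438) / [ 0.438 × (1 − 0.724) ]
  = 0.406888 / 0.120888 = 3.3658
3.3658 × 78 = 262.53 → 263 items

263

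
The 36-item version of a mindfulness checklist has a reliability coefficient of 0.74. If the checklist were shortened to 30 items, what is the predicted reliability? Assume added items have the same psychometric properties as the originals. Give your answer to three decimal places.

0.703

The new length is 30/36 = 0.8333 times the old.
r_new = 0.8333·0.74 / [1 + (0.8333 − 1)·0.74]
r_new = 0.6166 / 0.8766 ≈ 0.7034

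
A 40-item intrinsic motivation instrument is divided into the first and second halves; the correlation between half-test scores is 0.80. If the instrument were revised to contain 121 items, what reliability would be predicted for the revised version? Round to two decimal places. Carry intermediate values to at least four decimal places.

0.96

Spearman-Brown correction (n = 2): r_full = 2·0.80/(1 + 0.80) = 0.8889
Length factor from 40 to 121 items: n = 121/40 = 3.0250
r_new = n·r_full / (1 + (n − 1)·r_full) = 2.6889 / 2.8000 ≈ 0.9603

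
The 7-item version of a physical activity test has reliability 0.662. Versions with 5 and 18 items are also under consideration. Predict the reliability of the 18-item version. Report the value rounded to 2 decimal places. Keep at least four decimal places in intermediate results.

0.83

Only the ratio of lengths matters: n = 18/7 = 2.5714
r_{18} = n·r / (1 + (n − 1)·r) = 1.7023 / 2.0403 ≈ 0.8343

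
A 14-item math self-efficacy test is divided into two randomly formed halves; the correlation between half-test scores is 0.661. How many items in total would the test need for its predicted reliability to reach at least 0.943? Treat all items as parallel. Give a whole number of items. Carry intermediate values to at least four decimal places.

60

Corrected full-test reliability: r_full = 2 × 0.661 / (1 + 0.661) ≈ 0.7959
Solve Spearman-Brown for n: n = 0.943(1 − 0.7959) / [0.7959(1 − 0.943)] = 4.2425
Items = 4.2425 × 14 ≈ 59.39 → 60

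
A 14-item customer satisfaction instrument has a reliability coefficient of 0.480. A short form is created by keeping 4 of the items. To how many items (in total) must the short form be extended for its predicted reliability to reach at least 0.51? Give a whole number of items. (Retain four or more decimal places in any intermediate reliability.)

Short-form reliability: n = 4/14 = 0.2857; r_4 = n·r/(1+(n−1)r) ≈ 0.2087
Then solve for n' with r_old = 0.2087, r_target = 0.51: n' = 0.51(1 − 0.2087)/[0.2087(1 − 0.51)] = 3.9463
Items = 3.9463 × 4 ≈ 15.79 → 16

16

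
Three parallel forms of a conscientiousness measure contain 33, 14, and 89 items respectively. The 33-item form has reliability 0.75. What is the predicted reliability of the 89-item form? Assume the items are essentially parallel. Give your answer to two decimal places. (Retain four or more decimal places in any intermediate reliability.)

Only the ratio of lengths matters: n = 89/33 = 2.6970
r_{89} = n·r / (1 + (n − 1)·r) = 2.0228 / 2.2728 ≈ 0.8900

0.89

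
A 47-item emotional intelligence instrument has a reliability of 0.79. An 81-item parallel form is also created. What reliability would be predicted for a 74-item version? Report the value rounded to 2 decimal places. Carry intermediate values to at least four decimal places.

Only the ratio of lengths matters: n = 74/47 = 1.5745
r_{74} = n·r / (1 + (n − 1)·r) = 1.2439 / 1.4539 ≈ 0.8556

0.86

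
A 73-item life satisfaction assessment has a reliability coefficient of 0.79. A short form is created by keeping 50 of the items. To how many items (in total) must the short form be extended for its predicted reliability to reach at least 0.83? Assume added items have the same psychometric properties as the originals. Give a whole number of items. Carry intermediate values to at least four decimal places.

95

Short-form reliability: n = 50/73 = 0.6849; r_50 = n·r/(1+(n−1)r) ≈ 0.7204
Then solve for n' with r_old = 0.7204, r_target = 0.83: n' = 0.83(1 − 0.7204)/[0.7204(1 − 0.83)] = 1.8949
Items = 1.8949 × 50 ≈ 94.75 → 95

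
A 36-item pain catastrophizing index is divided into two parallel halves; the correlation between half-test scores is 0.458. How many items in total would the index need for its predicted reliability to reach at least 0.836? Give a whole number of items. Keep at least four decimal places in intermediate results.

109

r_full = 2(0.458)/(1 + 0.458) = 0.6283
Solve Spearman-Brown for n: n = 0.836(1 − 0.6283) / [0.6283(1 − 0.836)] = 3.0157
Required items = 3.0157 × 36 = 108.57, so 109 items.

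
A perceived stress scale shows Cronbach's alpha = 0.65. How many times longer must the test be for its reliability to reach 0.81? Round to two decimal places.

n = 0.81(1 − 0.65) / [0.65(1 − 0.81)]
  = 0.2835 / 0.1235 = 2.2955

2.30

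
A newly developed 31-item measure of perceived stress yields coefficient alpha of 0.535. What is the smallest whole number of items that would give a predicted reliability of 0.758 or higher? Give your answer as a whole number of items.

Spearman-Brown solved for the length factor n:
n = r*(1 − r) / [ r (1 − r*) ]
n = [0.758 × 0.465] / [0.535 × 0.242]
  = 0.352470 / 0.129470 = 2.7224
So the test needs 2.7224 × 31 ≈ 84.39 items; rounding up, 85.

85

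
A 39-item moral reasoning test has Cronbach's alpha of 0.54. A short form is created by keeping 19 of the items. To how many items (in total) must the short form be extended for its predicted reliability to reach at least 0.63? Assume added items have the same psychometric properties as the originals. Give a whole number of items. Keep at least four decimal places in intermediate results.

57

Short-form reliability: n = 19/39 = 0.4872; r_19 = n·r/(1+(n−1)r) ≈ 0.3638
Length factor from the short form to reach 0.63: n' = 0.63(1 − 0.3638) / [0.3638(1 − 0.63)] ≈ 2.9776
Items = 2.9776 × 19 ≈ 56.57 → 57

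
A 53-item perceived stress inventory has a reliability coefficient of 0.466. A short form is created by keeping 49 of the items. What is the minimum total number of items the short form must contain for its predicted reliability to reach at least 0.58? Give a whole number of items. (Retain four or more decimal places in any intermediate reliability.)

84

First, r for the 49-item form: n = 49/53 = 0.9245, so r_49 = 0.9245·0.466/(1 + (0.9245 − 1)·0.466) = 0.4465
Then solve for n' with r_old = 0.4465, r_target = 0.58: n' = 0.58(1 − 0.4465)/[0.4465(1 − 0.58)] = 1.7119
Total items = 1.7119 × 49 = 83.88, rounded up to 84.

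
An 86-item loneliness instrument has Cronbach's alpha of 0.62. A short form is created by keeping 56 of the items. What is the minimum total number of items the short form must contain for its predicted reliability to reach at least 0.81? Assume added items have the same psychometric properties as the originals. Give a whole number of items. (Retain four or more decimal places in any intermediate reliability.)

First, r for the 56-item form: n = 56/86 = 0.6512, so r_56 = 0.6512·0.62/(1 + (0.6512 − 1)·0.62) = 0.5151
Length factor from the short form to reach 0.81: n' = 0.81(1 − 0.5151) / [0.5151(1 − 0.81)] ≈ 4.0132
Items = 4.0132 × 56 ≈ 224.74 → 225

225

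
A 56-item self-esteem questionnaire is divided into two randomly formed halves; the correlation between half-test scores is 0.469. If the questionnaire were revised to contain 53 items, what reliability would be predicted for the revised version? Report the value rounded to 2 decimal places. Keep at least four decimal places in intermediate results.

Spearman-Brown correction (n = 2): r_full = 2·0.469/(1 + 0.469) = 0.6385
Length factor from 56 to 53 items: n = 53/56 = 0.9464
r_new = n·r_full / (1 + (n − 1)·r_full) = 0.6043 / 0.9658 ≈ 0.6257

0.63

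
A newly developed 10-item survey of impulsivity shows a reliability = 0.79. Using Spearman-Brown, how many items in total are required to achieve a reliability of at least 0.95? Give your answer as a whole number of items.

51

Rearranging the Spearman-Brown formula for n,
n = r*(1 − r) / [ r (1 − r*) ]
n = [0.95 × 0.21] / [0.79 × 0.05]
  = 0.1995 / 0.0395 = 5.0506
So the test needs 5.0506 × 10 ≈ 50.51 items; rounding up, 51.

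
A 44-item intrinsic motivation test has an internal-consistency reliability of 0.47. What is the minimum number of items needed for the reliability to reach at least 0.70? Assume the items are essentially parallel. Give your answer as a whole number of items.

n = 0.70 × (1 − 0.47) / [ 0.47 × (1 − 0.70) ]
n = 0.3710 / 0.1410 ≈ 2.6312
So the test needs 2.6312 × 44 ≈ 115.77 items; rounding up, 116.

116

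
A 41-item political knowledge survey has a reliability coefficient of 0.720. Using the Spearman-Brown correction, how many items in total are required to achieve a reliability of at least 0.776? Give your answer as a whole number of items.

n = 0.776(1 − 0.720) / [0.720(1 − 0.776)]
  = 0.217280 / 0.161280 = 1.3472
1.3472 × 41 = 55.24 → 56 items

56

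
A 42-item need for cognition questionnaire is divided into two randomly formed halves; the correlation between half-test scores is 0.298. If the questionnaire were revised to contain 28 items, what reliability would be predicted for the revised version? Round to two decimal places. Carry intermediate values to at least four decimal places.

Spearman-Brown correction (n = 2): r_full = 2·0.298/(1 + 0.298) = 0.4592
Then adjust to 28 items: n = 28/42 = 0.6667
r_new = n·r_full / (1 + (n − 1)·r_full) = 0.3061 / 0.8469 ≈ 0.3614

0.36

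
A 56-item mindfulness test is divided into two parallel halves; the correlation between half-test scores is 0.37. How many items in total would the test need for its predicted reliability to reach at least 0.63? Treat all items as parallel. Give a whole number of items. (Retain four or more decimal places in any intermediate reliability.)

Corrected full-test reliability: r_full = 2 × 0.37 / (1 + 0.37) ≈ 0.5401
n = r_tgt(1 − r_full) / [r_full(1 − r_tgt)] = 0.63 × 0.4599 / (0.5401 × 0.37) ≈ 1.4499
Items = 1.4499 × 56 ≈ 81.19 → 82

82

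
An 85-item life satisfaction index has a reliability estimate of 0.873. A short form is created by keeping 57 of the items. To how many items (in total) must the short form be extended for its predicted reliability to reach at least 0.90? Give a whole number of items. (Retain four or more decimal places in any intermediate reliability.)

Short-form reliability: n = 57/85 = 0.6706; r_57 = n·r/(1+(n−1)r) ≈ 0.8217
Then solve for n' with r_old = 0.8217, r_target = 0.90: n' = 0.90(1 − 0.8217)/[0.8217(1 − 0.90)] = 1.9529
Items = 1.9529 × 57 ≈ 111.32 → 112

112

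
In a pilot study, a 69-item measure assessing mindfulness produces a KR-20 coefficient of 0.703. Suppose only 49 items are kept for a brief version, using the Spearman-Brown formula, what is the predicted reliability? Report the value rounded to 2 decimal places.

The new length is 49/69 = 0.7101 times the old.
r_new = 0.7101·0.703 / [1 + (0.7101 − 1)·0.703]
     = 0.4992 / 0.7962 = 0.6270

0.63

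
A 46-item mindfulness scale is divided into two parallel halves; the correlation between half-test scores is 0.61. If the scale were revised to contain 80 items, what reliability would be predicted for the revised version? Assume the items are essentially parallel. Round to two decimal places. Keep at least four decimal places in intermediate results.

Spearman-Brown correction (n = 2): r_full = 2·0.61/(1 + 0.61) = 0.7578
Then adjust to 80 items: n = 80/46 = 1.7391
r_new = n·r_full / (1 + (n − 1)·r_full) = 1.3179 / 1.5601 ≈ 0.8448

0.84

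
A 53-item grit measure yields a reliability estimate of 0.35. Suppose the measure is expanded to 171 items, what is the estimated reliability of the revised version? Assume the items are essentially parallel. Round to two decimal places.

0.63

n = 171/53 = 3.2264
Apply the Spearman-Brown prophecy formula, r' = nr / [1 + (n − 1)r]:
r_new = (3.2264 × 0.35) / (1 + (3.2264 − 1) × 0.35)
     = 1.1292 / 1.7792 = 0.6347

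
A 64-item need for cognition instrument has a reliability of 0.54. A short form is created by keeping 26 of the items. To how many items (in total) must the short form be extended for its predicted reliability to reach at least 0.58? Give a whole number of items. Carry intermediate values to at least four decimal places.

76

First, r for the 26-item form: n = 26/64 = 0.4062, so r_26 = 0.4062·0.54/(1 + (0.4062 − 1)·0.54) = 0.3229
Length factor from the short form to reach 0.58: n' = 0.58(1 − 0.3229) / [0.3229(1 − 0.58)] ≈ 2.8958
Total items = 2.8958 × 26 = 75.29, rounded up to 76.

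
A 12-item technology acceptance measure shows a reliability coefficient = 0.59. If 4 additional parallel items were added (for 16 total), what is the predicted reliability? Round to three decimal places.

Length ratio n = 16/12 = 1.3333
Apply the Spearman-Brown prophecy formula, r' = nr / [1 + (n − 1)r]:
r_new = (1.3333 × 0.59) / (1 + (1.3333 − 1) × 0.59)
r_new = 0.7866 / 1.1966 ≈ 0.6574

0.657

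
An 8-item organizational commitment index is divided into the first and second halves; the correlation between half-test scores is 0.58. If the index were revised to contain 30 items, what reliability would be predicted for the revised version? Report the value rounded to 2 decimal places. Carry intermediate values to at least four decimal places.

Full-test reliability from the split-half r: r_full = 2(0.58)/(1 + 0.58) = 0.7342
Then adjust to 30 items: n = 30/8 = 3.7500
r_new = n·r_full / (1 + (n − 1)·r_full) = 2.7532 / 3.0191 ≈ 0.9119

0.91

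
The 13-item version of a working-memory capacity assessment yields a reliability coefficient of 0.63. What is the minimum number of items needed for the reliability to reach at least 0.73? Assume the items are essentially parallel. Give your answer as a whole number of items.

21

n = 0.73 × (1 − 0.63) / [ 0.63 × (1 − 0.73) ]
  = 0.2701 / 0.1701 = 1.5879
Items needed = n × 13 = 1.5879 × 13 ≈ 20.64 → round up to 21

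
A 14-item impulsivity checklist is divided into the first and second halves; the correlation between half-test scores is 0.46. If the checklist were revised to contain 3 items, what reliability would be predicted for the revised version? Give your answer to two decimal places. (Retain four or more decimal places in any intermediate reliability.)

First correct the split-half correlation to full-test reliability: r_full = 2 × 0.46 / (1 + 0.46) ≈ 0.6301
Then adjust to 3 items: n = 3/14 = 0.2143
r_new = n·r_full / (1 + (n − 1)·r_full) = 0.1350 / 0.5049 ≈ 0.2674

0.27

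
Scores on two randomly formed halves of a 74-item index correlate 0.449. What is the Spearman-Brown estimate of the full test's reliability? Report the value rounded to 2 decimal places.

Each half is half the length of the full test, so the full test is n = 2 times a half.
r_full = 2r_hh / (1 + r_hh) = 2 × 0.449 / (1 + 0.449)
r_full = 0.8980 / 1.4490 ≈ 0.6197

0.62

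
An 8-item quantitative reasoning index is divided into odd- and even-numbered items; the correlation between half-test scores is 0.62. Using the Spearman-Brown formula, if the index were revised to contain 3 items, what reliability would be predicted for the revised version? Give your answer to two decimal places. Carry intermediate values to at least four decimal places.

First correct the split-half correlation to full-test reliability: r_full = 2 × 0.62 / (1 + 0.62) ≈ 0.7654
Length factor from 8 to 3 items: n = 3/8 = 0.3750
r_new = n·r_full / (1 + (n − 1)·r_full) = 0.2870 / 0.5216 ≈ 0.5502

0.55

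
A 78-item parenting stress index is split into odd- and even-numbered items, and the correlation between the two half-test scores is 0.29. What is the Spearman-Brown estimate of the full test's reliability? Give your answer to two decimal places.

0.45

The full test is twice the length of either half (n = 2).
r_full = 2r_hh / (1 + r_hh) = 2 × 0.29 / (1 + 0.29)
       = 0.5800 / 1.2900 = 0.4496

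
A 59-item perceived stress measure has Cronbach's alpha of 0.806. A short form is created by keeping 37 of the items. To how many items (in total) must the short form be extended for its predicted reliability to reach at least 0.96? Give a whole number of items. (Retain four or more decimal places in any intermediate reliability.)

First, r for the 37-item form: n = 37/59 = 0.6271, so r_37 = 0.6271·0.806/(1 + (0.6271 − 1)·0.806) = 0.7226
Length factor from the short form to reach 0.96: n' = 0.96(1 − 0.7226) / [0.7226(1 − 0.96)] ≈ 9.2134
Items = 9.2134 × 37 ≈ 340.90 → 341

341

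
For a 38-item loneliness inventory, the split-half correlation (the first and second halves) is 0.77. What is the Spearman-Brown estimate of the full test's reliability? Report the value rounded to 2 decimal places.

0.87

r_full = 2r_hh / (1 + r_hh) = 2 × 0.77 / (1 + 0.77)
r_full = 1.5400 / 1.7700 ≈ 0.8701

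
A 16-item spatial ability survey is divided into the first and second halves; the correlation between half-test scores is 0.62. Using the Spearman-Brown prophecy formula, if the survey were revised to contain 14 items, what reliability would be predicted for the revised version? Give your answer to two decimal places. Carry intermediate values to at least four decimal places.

First correct the split-half correlation to full-test reliability: r_full = 2 × 0.62 / (1 + 0.62) ≈ 0.7654
Then adjust to 14 items: n = 14/16 = 0.8750
r_new = n·r_full / (1 + (n − 1)·r_full) = 0.6697 / 0.9043 ≈ 0.7406

0.74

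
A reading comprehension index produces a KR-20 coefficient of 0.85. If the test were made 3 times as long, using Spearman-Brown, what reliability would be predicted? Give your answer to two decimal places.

0.94

Spearman-Brown: r_new = n·r / (1 + (n − 1)·r)
r_new = 3·0.85 / [1 + (3 − 1)·0.85]
     = 2.5500 / 2.7000 = 0.9444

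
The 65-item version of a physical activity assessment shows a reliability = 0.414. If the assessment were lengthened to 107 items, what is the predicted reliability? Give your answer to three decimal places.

The new length is 107/65 = 1.6462 times the old.
r_new = (1.6462 × 0.414) / (1 + (1.6462 − 1) × 0.414)
r_new = 0.6815 / 1.2675 ≈ 0.5377

0.538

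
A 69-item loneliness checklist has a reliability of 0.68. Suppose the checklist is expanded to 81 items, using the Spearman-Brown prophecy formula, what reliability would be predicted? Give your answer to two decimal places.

n = 81/69 = 1.1739
Apply the Spearman-Brown prophecy formula, r' = nr / [1 + (n − 1)r]:
r_new = (1.1739 × 0.68) / (1 + (1.1739 − 1) × 0.68)
     = 0.7983 / 1.1183 = 0.7139

0.71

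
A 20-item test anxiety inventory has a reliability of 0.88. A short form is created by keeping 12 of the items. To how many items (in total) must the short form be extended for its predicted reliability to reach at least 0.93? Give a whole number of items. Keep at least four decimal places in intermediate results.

37

Short-form reliability: n = 12/20 = 0.6000; r_12 = n·r/(1+(n−1)r) ≈ 0.8148
Length factor from the short form to reach 0.93: n' = 0.93(1 − 0.8148) / [0.8148(1 − 0.93)] ≈ 3.0198
Total items = 3.0198 × 12 = 36.24, rounded up to 37.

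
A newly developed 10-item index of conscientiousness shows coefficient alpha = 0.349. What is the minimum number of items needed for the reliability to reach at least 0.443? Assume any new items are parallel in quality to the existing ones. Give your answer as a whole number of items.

Rearranging the Spearman-Brown formula for n,
n = r*(1 − r) / [ r (1 − r*) ]
n = 0.443 × (1 − 0.349) / [ 0.349 × (1 − 0.443) ]
n = 0.288393 / 0.194393 ≈ 1.4836
1.4836 × 10 = 14.84 → 15 items

15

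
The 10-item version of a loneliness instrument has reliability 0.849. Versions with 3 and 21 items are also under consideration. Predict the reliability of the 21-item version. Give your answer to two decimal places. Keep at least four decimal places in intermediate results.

0.92

The 3-item form is not needed; work directly from the 10-item form with n = 21/10 = 2.1000.
r_{21} = n·r / (1 + (n − 1)·r) = 1.7829 / 1.9339 ≈ 0.9219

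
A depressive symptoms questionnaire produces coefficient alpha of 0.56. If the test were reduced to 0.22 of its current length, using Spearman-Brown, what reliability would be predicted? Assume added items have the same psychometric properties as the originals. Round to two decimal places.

r_new = (0.22 × 0.56) / (1 + (0.22 − 1) × 0.56)
     = 0.1232 / 0.5632 = 0.2188

0.22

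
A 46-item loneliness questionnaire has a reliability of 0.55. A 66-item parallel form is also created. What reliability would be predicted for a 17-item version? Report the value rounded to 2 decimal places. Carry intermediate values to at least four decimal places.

0.31

The 66-item form is not needed; work directly from the 46-item form with n = 17/46 = 0.3696.
r_{17} = n·r / (1 + (n − 1)·r) = 0.2033 / 0.6533 ≈ 0.3112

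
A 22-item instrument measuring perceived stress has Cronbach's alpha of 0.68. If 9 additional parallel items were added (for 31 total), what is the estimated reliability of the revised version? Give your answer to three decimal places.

0.750

The new length is 31/22 = 1.4091 times the old.
By Spearman-Brown, r_new = n r / (1 + (n − 1) r).
r_new = 1.4091·0.68 / [1 + (1.4091 − 1)·0.68]
     = 0.9582 / 1.2782 = 0.7496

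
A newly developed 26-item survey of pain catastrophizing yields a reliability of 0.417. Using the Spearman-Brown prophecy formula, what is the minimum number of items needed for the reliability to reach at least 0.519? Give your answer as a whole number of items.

40

Rearranging the Spearman-Brown formula for n,
n = r*(1 − r) / [ r (1 − r*) ]
n = 0.519(1 − 0.417) / [0.417(1 − 0.519)]
  = 0.302577 / 0.200577 = 1.5085
So the test needs 1.5085 × 26 ≈ 39.22 items; rounding up, 40.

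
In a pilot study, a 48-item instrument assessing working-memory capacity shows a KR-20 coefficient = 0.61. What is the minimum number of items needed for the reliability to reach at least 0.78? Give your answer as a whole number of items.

Rearranging the Spearman-Brown formula for n,
n = r_target (1 − r_old) / [ r_old (1 − r_target) ]
n = 0.78 × (1 − 0.61) / [ 0.61 × (1 − 0.78) ]
  = 0.3042 / 0.1342 = 2.2668
2.2668 × 48 = 108.81 → 109 items

109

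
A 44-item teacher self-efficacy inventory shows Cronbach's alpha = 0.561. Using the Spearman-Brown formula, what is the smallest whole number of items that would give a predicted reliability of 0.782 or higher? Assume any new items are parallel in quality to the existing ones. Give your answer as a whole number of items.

Rearranging the Spearman-Brown formula for n,
n = r_target (1 − r_old) / [ r_old (1 − r_target) ]
n = [0.782 × 0.439] / [0.561 × 0.218]
n = 0.343298 / 0.122298 ≈ 2.8071
So the test needs 2.8071 × 44 ≈ 123.51 items; rounding up, 124.

124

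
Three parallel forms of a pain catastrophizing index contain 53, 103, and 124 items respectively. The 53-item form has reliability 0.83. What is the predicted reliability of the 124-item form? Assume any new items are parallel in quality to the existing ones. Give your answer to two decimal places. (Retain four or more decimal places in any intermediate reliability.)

0.92

The 103-item form is not needed; work directly from the 53-item form with n = 124/53 = 2.3396.
r_{124} = n·r / (1 + (n − 1)·r) = 1.9419 / 2.1119 ≈ 0.9195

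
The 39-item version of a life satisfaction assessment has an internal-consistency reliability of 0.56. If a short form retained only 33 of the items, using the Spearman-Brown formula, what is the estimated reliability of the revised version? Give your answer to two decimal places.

0.52

The new length is 33/39 = 0.8462 times the old.
r_new = 0.8462·0.56 / [1 + (0.8462 − 1)·0.56]
r_new = 0.4739 / 0.9139 ≈ 0.5185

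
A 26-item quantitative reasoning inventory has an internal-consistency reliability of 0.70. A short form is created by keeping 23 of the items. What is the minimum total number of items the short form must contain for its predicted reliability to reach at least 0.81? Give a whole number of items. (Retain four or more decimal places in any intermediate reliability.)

48

Short-form reliability: n = 23/26 = 0.8846; r_23 = n·r/(1+(n−1)r) ≈ 0.6736
Then solve for n' with r_old = 0.6736, r_target = 0.81: n' = 0.81(1 − 0.6736)/[0.6736(1 − 0.81)] = 2.0658
Total items = 2.0658 × 23 = 47.51, rounded up to 48.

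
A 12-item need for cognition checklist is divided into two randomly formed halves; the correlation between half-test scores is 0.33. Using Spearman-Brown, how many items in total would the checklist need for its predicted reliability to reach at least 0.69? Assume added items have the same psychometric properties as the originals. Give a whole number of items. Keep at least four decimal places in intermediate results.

28

Corrected full-test reliability: r_full = 2 × 0.33 / (1 + 0.33) ≈ 0.4962
n = r_tgt(1 − r_full) / [r_full(1 − r_tgt)] = 0.69 × 0.5038 / (0.4962 × 0.31) ≈ 2.2599
Required items = 2.2599 × 12 = 27.12, so 28 items.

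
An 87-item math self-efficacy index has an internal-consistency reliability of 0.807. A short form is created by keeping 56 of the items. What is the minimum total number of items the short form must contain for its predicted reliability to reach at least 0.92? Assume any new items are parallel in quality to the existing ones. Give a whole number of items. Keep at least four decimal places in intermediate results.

240

First, r for the 56-item form: n = 56/87 = 0.6437, so r_56 = 0.6437·0.807/(1 + (0.6437 − 1)·0.807) = 0.7291
Then solve for n' with r_old = 0.7291, r_target = 0.92: n' = 0.92(1 − 0.7291)/[0.7291(1 − 0.92)] = 4.2729
Total items = 4.2729 × 56 = 239.28, rounded up to 240.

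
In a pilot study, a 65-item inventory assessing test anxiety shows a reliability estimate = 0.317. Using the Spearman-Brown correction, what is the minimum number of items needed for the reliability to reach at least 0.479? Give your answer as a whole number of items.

Invert Spearman-Brown to solve for n:
n = r*(1 − r) / [ r (1 − r*) ]
n = [0.479 × 0.683] / [0.317 × 0.521]
  = 0.327157 / 0.165157 = 1.9809
Items needed = n × 65 = 1.9809 × 65 ≈ 128.76 → round up to 129

129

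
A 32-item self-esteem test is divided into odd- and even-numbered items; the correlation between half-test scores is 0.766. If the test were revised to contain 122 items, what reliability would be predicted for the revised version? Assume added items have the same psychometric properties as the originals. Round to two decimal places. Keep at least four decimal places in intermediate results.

First correct the split-half correlation to full-test reliability: r_full = 2 × 0.766 / (1 + 0.766) ≈ 0.8675
Length factor from 32 to 122 items: n = 122/32 = 3.8125
r_new = n·r_full / (1 + (n − 1)·r_full) = 3.3073 / 3.4398 ≈ 0.9615

0.96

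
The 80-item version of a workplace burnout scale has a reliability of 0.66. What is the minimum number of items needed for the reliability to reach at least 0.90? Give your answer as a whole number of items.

371

n = 0.90 × (1 − 0.66) / [ 0.66 × (1 − 0.90) ]
  = 0.3060 / 0.0660 = 4.6364
4.6364 × 80 = 370.91 → 371 items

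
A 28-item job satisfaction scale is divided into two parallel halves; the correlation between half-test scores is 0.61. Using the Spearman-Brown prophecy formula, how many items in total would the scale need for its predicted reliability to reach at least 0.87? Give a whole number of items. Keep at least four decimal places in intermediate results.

60

r_full = 2(0.61)/(1 + 0.61) = 0.7578
n = r_tgt(1 − r_full) / [r_full(1 − r_tgt)] = 0.87 × 0.2422 / (0.7578 × 0.13) ≈ 2.1389
Items = 2.1389 × 28 ≈ 59.89 → 60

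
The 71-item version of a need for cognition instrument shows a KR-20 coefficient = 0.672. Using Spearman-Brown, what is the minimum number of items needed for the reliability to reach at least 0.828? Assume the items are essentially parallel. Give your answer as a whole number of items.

Rearranging the Spearman-Brown formula for n,
n = r_target (1 − r_old) / [ r_old (1 − r_target) ]
n = 0.828(1 − 0.672) / [0.672(1 − 0.828)]
n = 0.271584 / 0.115584 ≈ 2.3497
2.3497 × 71 = 166.83 → 167 items

167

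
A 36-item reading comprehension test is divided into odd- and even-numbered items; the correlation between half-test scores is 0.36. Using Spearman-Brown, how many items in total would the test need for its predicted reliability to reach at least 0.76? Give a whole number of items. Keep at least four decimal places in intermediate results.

102

r_full = 2(0.36)/(1 + 0.36) = 0.5294
n = r_tgt(1 − r_full) / [r_full(1 − r_tgt)] = 0.76 × 0.4706 / (0.5294 × 0.24) ≈ 2.8149
Items = 2.8149 × 36 ≈ 101.34 → 102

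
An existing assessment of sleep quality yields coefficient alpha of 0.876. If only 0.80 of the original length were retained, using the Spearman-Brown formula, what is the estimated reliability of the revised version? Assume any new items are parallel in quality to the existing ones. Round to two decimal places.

r_new = 0.8·0.876 / [1 + (0.8 − 1)·0.876]
r_new = 0.7008 / 0.8248 ≈ 0.8497

0.85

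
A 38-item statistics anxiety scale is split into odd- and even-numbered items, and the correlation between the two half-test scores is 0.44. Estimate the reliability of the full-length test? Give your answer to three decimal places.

r_full = 2(0.44) / (1 + 0.44)
       = 0.8800 / 1.4400 = 0.6111

0.611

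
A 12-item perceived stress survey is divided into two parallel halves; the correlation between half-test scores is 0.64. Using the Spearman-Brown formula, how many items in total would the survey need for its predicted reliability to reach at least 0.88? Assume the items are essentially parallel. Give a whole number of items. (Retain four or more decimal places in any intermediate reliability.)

25

Corrected full-test reliability: r_full = 2 × 0.64 / (1 + 0.64) ≈ 0.7805
n = r_tgt(1 − r_full) / [r_full(1 − r_tgt)] = 0.88 × 0.2195 / (0.7805 × 0.12) ≈ 2.0624
Items = 2.0624 × 12 ≈ 24.75 → 25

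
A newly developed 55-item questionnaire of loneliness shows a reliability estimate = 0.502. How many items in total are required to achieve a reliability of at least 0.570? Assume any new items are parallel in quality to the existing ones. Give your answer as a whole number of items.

73

Rearranging the Spearman-Brown formula for n,
n = r_target (1 − r_old) / [ r_old (1 − r_target) ]
n = 0.570 × (1 − 0.502) / [ 0.502 × (1 − 0.570) ]
  = 0.283860 / 0.215860 = 1.3150
1.3150 × 55 = 72.33 → 73 items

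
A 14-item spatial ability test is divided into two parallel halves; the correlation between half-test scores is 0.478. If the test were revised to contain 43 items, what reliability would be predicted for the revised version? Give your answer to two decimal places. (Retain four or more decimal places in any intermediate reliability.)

Full-test reliability from the split-half r: r_full = 2(0.478)/(1 + 0.478) = 0.6468
Then adjust to 43 items: n = 43/14 = 3.0714
r_new = n·r_full / (1 + (n − 1)·r_full) = 1.9866 / 2.3398 ≈ 0.8490

0.85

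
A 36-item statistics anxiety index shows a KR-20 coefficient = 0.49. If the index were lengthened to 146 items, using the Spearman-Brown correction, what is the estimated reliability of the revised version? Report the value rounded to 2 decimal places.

0.80

n = 146/36 = 4.0556
By Spearman-Brown, r_new = n r / (1 + (n − 1) r).
r_new = 4.0556·0.49 / [1 + (4.0556 − 1)·0.49]
     = 1.9872 / 2.4972 = 0.7958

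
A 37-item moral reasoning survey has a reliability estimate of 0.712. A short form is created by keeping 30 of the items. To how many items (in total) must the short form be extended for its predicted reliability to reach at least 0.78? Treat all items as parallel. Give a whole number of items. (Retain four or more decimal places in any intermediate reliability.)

54

Short-form reliability: n = 30/37 = 0.8108; r_30 = n·r/(1+(n−1)r) ≈ 0.6672
Length factor from the short form to reach 0.78: n' = 0.78(1 − 0.6672) / [0.6672(1 − 0.78)] ≈ 1.7685
Items = 1.7685 × 30 ≈ 53.05 → 54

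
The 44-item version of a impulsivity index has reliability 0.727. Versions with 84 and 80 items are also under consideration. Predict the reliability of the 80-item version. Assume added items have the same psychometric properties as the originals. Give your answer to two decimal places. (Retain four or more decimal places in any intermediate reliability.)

0.83

The 84-item form is not needed; work directly from the 44-item form with n = 80/44 = 1.8182.
r_{80} = n·r / (1 + (n − 1)·r) = 1.3218 / 1.5948 ≈ 0.8288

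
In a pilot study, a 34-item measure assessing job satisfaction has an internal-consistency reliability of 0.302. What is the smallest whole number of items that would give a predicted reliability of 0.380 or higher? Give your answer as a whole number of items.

49

Invert Spearman-Brown to solve for n:
n = r_target (1 − r_old) / [ r_old (1 − r_target) ]
n = 0.380 × (1 − 0.302) / [ 0.302 × (1 − 0.380) ]
  = 0.265240 / 0.187240 = 1.4166
So the test needs 1.4166 × 34 ≈ 48.16 items; rounding up, 49.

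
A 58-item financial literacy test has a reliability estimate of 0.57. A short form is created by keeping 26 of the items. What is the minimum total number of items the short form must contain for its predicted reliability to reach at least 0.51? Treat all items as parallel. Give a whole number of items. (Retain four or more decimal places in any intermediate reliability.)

Short-form reliability: n = 26/58 = 0.4483; r_26 = n·r/(1+(n−1)r) ≈ 0.3727
Then solve for n' with r_old = 0.3727, r_target = 0.51: n' = 0.51(1 − 0.3727)/[0.3727(1 − 0.51)] = 1.7518
Total items = 1.7518 × 26 = 45.55, rounded up to 46.

46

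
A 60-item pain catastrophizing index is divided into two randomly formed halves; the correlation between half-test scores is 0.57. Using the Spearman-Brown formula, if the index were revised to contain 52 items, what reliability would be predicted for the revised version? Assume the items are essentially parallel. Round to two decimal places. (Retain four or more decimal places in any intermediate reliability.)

First correct the split-half correlation to full-test reliability: r_full = 2 × 0.57 / (1 + 0.57) ≈ 0.7261
Then adjust to 52 items: n = 52/60 = 0.8667
r_new = n·r_full / (1 + (n − 1)·r_full) = 0.6293 / 0.9032 ≈ 0.6967

0.70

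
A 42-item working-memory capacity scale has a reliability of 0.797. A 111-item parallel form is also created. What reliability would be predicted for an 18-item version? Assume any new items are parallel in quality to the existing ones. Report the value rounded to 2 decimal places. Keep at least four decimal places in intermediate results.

Only the ratio of lengths matters: n = 18/42 = 0.4286
r_{18} = n·r / (1 + (n − 1)·r) = 0.3416 / 0.5446 ≈ 0.6272

0.63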